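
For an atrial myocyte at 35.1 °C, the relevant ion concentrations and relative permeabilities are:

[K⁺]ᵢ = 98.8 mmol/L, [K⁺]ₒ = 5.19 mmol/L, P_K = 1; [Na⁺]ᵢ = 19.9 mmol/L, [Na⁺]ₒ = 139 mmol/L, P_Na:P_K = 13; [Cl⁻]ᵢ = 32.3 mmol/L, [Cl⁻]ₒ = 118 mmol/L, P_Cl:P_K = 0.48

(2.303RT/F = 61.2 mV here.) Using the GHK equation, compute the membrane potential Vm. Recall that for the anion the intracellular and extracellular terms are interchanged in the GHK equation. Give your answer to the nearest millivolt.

Vm = 61.2 · log₁₀[(Σ P·[cation]ₒ + Σ P·[anion]ᵢ) / (Σ P·[cation]ᵢ + Σ P·[anion]ₒ)]
Numerator = 1×5.19 + 13×139 + 0.48×32.3 = 1828
Denominator = 1×98.8 + 13×19.9 + 0.48×118 = 414.1
Vm = 61.2 · log₁₀(4.4132) = 61.2 × (0.6448) = 39.46 mV

39 mV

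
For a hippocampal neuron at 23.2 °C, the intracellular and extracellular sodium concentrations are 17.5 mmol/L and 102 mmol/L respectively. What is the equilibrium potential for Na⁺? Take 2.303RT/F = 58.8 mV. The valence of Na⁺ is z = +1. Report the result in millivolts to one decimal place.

E = (58.8/z) · log₁₀([Na⁺]_out/[Na⁺]_in) with z = +1.
= (58.8/1) · log₁₀(102/17.5) = 58.80 · log₁₀(5.829)
= 58.80 · (0.7656) = 45.02 mV

45.0 mV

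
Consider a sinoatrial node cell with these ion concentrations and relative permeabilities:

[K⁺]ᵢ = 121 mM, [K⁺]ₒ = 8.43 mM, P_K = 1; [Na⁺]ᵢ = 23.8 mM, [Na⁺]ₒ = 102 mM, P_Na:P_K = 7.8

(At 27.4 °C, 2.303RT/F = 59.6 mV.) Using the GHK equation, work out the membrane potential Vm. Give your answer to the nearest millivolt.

25 mV

Vm = 59.6 · log₁₀[(Σ P·[cation]ₒ + Σ P·[anion]ᵢ) / (Σ P·[cation]ᵢ + Σ P·[anion]ₒ)]
Numerator = 1×8.43 + 7.8×102 = 804
Denominator = 1×121 + 7.8×23.8 = 306.6
Vm = 59.6 · log₁₀(2.6221) = 59.6 × (0.4186) = 24.95 mV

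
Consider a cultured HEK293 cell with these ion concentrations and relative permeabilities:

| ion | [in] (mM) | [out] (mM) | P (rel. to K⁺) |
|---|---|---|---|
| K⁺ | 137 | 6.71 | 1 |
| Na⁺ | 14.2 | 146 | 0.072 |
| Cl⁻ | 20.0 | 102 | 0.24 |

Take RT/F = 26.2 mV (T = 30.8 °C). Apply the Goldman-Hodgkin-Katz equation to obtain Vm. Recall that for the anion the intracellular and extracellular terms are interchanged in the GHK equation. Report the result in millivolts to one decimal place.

Vm = 26.2 · ln[(Σ P·[cation]ₒ + Σ P·[anion]ᵢ) / (Σ P·[cation]ᵢ + Σ P·[anion]ₒ)]
Numerator = 1×6.71 + 0.072×146 + 0.24×20.0 = 22.02
Denominator = 1×137 + 0.072×14.2 + 0.24×102 = 162.5
Vm = 26.2 · ln(0.13552) = 26.2 × (-1.9987) = -52.36 mV

-52.4 mV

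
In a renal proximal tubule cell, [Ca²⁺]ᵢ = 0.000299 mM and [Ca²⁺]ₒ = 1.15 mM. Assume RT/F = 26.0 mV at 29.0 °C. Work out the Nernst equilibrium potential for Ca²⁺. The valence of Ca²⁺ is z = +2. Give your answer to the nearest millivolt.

E = (26.0/z) · ln([Ca²⁺]_out/[Ca²⁺]_in) with z = +2.
= (26.0/2) · ln(1.15/0.000299) = 13.00 · ln(3846)
= 13.00 · (8.2548) = 107.31 mV

107 mV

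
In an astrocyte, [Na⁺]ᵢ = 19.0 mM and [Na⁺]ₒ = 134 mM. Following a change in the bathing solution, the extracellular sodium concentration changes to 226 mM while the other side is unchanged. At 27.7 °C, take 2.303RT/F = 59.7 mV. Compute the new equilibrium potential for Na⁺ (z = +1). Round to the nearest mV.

After the shift: [Na⁺]_out = 226, [Na⁺]_in = 19.0 mM.
E_new = (59.7/1)·log₁₀(226/19.0) = 59.70 · (1.0754) = 64.20 mV

64 mV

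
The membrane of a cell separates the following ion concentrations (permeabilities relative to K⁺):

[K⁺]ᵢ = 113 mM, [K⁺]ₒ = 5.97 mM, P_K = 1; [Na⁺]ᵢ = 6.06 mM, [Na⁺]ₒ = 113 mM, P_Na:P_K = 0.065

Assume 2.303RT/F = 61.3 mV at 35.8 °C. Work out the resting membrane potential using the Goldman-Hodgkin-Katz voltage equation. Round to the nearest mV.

Vm = 61.3 · log₁₀[(Σ P·[cation]ₒ + Σ P·[anion]ᵢ) / (Σ P·[cation]ᵢ + Σ P·[anion]ₒ)]
Numerator = 1×5.97 + 0.065×113 = 13.32
Denominator = 1×113 + 0.065×6.06 = 113.4
Vm = 61.3 · log₁₀(0.11742) = 61.3 × (-0.9302) = -57.02 mV

-57 mV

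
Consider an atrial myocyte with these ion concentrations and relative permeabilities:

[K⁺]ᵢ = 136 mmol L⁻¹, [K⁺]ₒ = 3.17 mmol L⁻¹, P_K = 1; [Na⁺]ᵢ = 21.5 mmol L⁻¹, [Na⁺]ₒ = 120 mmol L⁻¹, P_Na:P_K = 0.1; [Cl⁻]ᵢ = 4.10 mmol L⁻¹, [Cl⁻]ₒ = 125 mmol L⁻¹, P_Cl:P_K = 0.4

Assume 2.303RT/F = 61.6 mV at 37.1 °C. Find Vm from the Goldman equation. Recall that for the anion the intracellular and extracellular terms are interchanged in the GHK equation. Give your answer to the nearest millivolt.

-65 mV

Vm = 61.6 · log₁₀[(Σ P·[cation]ₒ + Σ P·[anion]ᵢ) / (Σ P·[cation]ᵢ + Σ P·[anion]ₒ)]
Numerator = 1×3.17 + 0.1×120 + 0.4×4.10 = 16.81
Denominator = 1×136 + 0.1×21.5 + 0.4×125 = 188.2
Vm = 61.6 · log₁₀(0.089344) = 61.6 × (-1.0489) = -64.61 mV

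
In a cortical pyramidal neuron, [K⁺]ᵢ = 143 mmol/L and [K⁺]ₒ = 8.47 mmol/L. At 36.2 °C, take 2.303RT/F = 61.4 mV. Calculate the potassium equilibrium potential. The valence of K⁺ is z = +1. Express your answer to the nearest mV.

E = (61.4/z) · log₁₀([K⁺]_out/[K⁺]_in) with z = +1.
= (61.4/1) · log₁₀(8.47/143) = 61.40 · log₁₀(0.05923)
= 61.40 · (-1.2275) = -75.37 mV

-75 mV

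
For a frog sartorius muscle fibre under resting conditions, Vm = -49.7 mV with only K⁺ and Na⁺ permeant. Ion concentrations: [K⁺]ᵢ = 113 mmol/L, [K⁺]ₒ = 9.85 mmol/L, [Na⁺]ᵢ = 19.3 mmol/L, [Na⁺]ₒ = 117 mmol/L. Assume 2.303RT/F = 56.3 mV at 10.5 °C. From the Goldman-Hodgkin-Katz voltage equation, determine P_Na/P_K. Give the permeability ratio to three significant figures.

0.0433

Let α = P_Na/P_K. GHK: Vm = 56.3·log₁₀[(Kₒ + α·Naₒ)/(Kᵢ + α·Naᵢ)].
10^(Vm/56.3) = 10^(-49.7/56.3) = 0.13099
So 0.13099·(Kᵢ + α·Naᵢ) = Kₒ + α·Naₒ → α = (0.13099·113.0 − 9.85) / (117.0 − 0.13099·19.3)
α = (14.8 − 9.85) / (117.0 − 2.528) = 4.952/114.5 = 0.04326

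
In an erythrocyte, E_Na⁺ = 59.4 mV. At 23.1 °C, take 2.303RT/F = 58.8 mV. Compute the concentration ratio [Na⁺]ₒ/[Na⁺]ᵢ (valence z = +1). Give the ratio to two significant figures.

10

log₁₀([out]/[in]) = E·z/(58.8) = 59.4 × 1 / 58.8 = 1.0102
[out]/[in] = 10^(1.0102) = 10.24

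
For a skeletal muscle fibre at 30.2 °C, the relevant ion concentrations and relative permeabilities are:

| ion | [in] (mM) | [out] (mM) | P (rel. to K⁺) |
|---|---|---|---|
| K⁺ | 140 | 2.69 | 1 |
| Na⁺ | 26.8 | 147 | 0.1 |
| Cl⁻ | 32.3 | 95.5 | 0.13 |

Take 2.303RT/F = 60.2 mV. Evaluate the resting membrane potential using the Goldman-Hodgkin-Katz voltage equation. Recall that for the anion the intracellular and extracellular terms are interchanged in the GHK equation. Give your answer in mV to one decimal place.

-51.6 mV

Vm = 60.2 · log₁₀[(Σ P·[cation]ₒ + Σ P·[anion]ᵢ) / (Σ P·[cation]ᵢ + Σ P·[anion]ₒ)]
Numerator = 1×2.69 + 0.1×147 + 0.13×32.3 = 21.59
Denominator = 1×140 + 0.1×26.8 + 0.13×95.5 = 155.1
Vm = 60.2 · log₁₀(0.1392) = 60.2 × (-0.8564) = -51.55 mV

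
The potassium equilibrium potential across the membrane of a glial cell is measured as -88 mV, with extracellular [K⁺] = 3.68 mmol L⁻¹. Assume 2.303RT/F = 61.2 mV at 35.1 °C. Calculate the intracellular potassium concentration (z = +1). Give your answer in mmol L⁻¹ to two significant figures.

Nernst: E = (61.2/1) · log₁₀([out]/[in]), so log₁₀([out]/[in]) = -88.0 × 1 / 61.2 = -1.4379.
[out]/[in] = 10^(-1.4379) = 0.03648.
[in] = 3.68 / 0.03648 = 100.9 mmol L⁻¹.

100 mmol L⁻¹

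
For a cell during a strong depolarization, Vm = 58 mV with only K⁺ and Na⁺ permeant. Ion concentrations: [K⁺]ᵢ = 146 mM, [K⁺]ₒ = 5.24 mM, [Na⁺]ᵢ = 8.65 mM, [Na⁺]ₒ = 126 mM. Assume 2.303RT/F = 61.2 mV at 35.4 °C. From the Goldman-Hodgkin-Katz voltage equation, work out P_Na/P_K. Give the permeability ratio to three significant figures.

26.1

Let α = P_Na/P_K. GHK: Vm = 61.2·log₁₀[(Kₒ + α·Naₒ)/(Kᵢ + α·Naᵢ)].
10^(Vm/61.2) = 10^(58.0/61.2) = 8.8657
So 8.8657·(Kᵢ + α·Naᵢ) = Kₒ + α·Naₒ → α = (8.8657·146.0 − 5.24) / (126.0 − 8.8657·8.65)
α = (1294 − 5.24) / (126.0 − 76.69) = 1289/49.31 = 26.14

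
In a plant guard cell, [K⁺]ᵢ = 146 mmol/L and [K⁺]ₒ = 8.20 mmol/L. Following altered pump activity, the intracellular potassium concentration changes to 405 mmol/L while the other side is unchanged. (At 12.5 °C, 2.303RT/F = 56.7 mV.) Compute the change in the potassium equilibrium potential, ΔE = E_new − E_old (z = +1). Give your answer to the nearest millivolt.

E_old = (56.7/1)·log₁₀(8.20/146) = -70.91 mV
E_new = (56.7/1)·log₁₀(8.20/405) = -96.03 mV
ΔE = -96.03 − (-70.91) = -25.12 mV

-25 mV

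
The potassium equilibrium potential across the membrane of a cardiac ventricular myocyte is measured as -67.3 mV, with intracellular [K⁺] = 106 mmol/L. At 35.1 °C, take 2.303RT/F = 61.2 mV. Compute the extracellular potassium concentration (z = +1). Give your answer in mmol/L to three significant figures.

8.43 mmol/L

Nernst: E = (61.2/1) · log₁₀([out]/[in]), so log₁₀([out]/[in]) = -67.3 × 1 / 61.2 = -1.0997.
[out]/[in] = 10^(-1.0997) = 0.07949.
[out] = 0.07949 × 106 = 8.426 mmol/L.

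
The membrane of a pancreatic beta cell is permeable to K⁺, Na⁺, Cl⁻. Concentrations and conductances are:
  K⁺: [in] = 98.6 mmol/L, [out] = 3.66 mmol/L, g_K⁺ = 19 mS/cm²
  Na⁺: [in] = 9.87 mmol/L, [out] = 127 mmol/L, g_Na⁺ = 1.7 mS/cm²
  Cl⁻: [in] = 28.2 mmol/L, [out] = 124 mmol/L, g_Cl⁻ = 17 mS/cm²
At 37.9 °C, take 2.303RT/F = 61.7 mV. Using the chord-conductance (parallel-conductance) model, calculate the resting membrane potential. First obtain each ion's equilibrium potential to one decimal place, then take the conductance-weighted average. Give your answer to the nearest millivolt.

-59 mV

E_K⁺ = (61.7/1)·log₁₀(3.66/98.6) = -88.3 mV
E_Na⁺ = (61.7/1)·log₁₀(127/9.87) = 68.5 mV
E_Cl⁻ = (61.7/-1)·log₁₀(124/28.2) = -39.7 mV
Vm = (Σ gᵢEᵢ)/(Σ gᵢ) = (19·-88.3 + 1.7·68.5 + 17·-39.7) / (19 + 1.7 + 17)
= -2236.15 / 37.7 = -59.31 mV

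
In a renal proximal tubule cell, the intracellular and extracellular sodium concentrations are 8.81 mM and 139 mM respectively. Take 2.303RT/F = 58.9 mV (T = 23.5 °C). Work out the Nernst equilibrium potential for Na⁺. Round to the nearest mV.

E = (58.9/z) · log₁₀([Na⁺]_out/[Na⁺]_in) with z = +1.
= (58.9/1) · log₁₀(139/8.81) = 58.90 · log₁₀(15.78)
= 58.90 · (1.1980) = 70.56 mV

71 mV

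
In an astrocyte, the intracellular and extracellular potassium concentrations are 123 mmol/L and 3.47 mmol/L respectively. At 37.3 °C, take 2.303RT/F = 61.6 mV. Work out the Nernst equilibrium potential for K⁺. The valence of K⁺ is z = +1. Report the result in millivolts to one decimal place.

-95.5 mV

E = (61.6/z) · log₁₀([K⁺]_out/[K⁺]_in) with z = +1.
= (61.6/1) · log₁₀(3.47/123) = 61.60 · log₁₀(0.02821)
= 61.60 · (-1.5496) = -95.45 mV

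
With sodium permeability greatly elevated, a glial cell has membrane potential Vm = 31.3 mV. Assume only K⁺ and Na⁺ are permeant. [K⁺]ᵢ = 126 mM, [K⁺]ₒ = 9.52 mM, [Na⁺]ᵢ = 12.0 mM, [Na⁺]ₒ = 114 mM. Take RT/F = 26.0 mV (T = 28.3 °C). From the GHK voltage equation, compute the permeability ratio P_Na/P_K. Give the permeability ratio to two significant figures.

Let α = P_Na/P_K. GHK: Vm = 26.0·ln[(Kₒ + α·Naₒ)/(Kᵢ + α·Naᵢ)].
e^(Vm/26.0) = e^(31.3/26.0) = 3.3329
So 3.3329·(Kᵢ + α·Naᵢ) = Kₒ + α·Naₒ → α = (3.3329·126.0 − 9.52) / (114.0 − 3.3329·12.0)
α = (419.9 − 9.52) / (114.0 − 39.99) = 410.4/74.01 = 5.546

5.5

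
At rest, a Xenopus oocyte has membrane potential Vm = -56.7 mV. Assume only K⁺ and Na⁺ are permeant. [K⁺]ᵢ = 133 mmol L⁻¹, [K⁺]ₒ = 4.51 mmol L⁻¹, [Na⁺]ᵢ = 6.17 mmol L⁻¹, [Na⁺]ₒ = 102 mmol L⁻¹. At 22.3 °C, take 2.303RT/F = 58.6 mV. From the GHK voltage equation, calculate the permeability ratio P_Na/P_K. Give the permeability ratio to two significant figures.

Let α = P_Na/P_K. GHK: Vm = 58.6·log₁₀[(Kₒ + α·Naₒ)/(Kᵢ + α·Naᵢ)].
10^(Vm/58.6) = 10^(-56.7/58.6) = 0.10775
So 0.10775·(Kᵢ + α·Naᵢ) = Kₒ + α·Naₒ → α = (0.10775·133.0 − 4.51) / (102.0 − 0.10775·6.17)
α = (14.33 − 4.51) / (102.0 − 0.6648) = 9.821/101.3 = 0.09692

0.097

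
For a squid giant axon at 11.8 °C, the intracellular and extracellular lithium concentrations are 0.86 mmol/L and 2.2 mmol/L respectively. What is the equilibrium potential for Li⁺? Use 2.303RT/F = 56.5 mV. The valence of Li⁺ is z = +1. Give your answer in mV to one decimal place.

E = (56.5/z) · log₁₀([Li⁺]_out/[Li⁺]_in) with z = +1.
= (56.5/1) · log₁₀(2.2/0.86) = 56.50 · log₁₀(2.558)
= 56.50 · (0.4079) = 23.05 mV

23.0 mV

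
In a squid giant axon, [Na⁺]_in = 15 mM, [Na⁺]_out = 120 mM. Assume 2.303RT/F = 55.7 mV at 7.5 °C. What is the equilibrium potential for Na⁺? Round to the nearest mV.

E = (55.7/z) · log₁₀([Na⁺]_out/[Na⁺]_in) with z = +1.
= (55.7/1) · log₁₀(120/15) = 55.70 · log₁₀(8)
= 55.70 · (0.9031) = 50.30 mV

50 mV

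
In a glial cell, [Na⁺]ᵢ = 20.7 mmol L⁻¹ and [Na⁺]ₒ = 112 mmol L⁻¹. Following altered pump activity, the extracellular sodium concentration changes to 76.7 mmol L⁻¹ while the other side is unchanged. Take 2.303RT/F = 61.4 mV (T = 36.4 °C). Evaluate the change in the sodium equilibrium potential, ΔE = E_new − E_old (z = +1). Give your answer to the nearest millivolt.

-10 mV

E_old = (61.4/1)·log₁₀(112/20.7) = 45.02 mV
E_new = (61.4/1)·log₁₀(76.7/20.7) = 34.93 mV
ΔE = 34.93 − (45.02) = -10.10 mV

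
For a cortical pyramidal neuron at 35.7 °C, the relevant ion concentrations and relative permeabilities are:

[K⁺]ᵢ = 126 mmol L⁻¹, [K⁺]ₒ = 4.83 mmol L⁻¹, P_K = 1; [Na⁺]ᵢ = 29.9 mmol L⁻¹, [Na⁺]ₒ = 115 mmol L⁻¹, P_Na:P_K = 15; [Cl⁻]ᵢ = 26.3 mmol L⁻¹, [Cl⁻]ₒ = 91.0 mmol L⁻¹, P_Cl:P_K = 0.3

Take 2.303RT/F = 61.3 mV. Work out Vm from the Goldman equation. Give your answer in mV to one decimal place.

28.2 mV

Vm = 61.3 · log₁₀[(Σ P·[cation]ₒ + Σ P·[anion]ᵢ) / (Σ P·[cation]ᵢ + Σ P·[anion]ₒ)]
Numerator = 1×4.83 + 15×115 + 0.3×26.3 = 1738
Denominator = 1×126 + 15×29.9 + 0.3×91.0 = 601.8
Vm = 61.3 · log₁₀(2.8875) = 61.3 × (0.4605) = 28.23 mV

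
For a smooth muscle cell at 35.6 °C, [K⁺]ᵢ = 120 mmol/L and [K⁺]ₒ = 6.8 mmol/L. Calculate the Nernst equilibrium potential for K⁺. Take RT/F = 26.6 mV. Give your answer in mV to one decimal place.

E = (26.6/z) · ln([K⁺]_out/[K⁺]_in) with z = +1.
= (26.6/1) · ln(6.8/120) = 26.60 · ln(0.05667)
= 26.60 · (-2.8706) = -76.36 mV

-76.4 mV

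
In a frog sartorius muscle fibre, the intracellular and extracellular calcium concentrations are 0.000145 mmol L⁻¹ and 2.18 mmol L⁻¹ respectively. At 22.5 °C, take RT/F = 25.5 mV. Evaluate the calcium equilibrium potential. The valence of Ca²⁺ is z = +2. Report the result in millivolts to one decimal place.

E = (25.5/z) · ln([Ca²⁺]_out/[Ca²⁺]_in) with z = +2.
= (25.5/2) · ln(2.18/0.000145) = 12.75 · ln(1.503e+04)
= 12.75 · (9.6181) = 122.63 mV

122.6 mV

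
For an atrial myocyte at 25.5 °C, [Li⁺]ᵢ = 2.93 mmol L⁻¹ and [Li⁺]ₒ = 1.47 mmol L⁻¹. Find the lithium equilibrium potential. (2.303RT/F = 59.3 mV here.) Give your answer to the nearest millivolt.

-18 mV

E = (59.3/z) · log₁₀([Li⁺]_out/[Li⁺]_in) with z = +1.
= (59.3/1) · log₁₀(1.47/2.93) = 59.30 · log₁₀(0.5017)
= 59.30 · (-0.2996) = -17.76 mV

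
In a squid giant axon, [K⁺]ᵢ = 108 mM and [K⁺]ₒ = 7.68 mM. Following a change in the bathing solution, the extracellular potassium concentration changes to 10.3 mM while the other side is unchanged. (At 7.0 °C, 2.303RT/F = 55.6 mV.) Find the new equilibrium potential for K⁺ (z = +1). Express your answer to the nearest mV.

After the shift: [K⁺]_out = 10.3, [K⁺]_in = 108 mM.
E_new = (55.6/1)·log₁₀(10.3/108) = 55.60 · (-1.0206) = -56.74 mV

-57 mV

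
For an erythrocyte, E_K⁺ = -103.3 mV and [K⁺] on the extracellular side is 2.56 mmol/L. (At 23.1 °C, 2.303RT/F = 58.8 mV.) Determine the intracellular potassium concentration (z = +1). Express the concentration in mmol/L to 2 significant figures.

Nernst: E = (58.8/1) · log₁₀([out]/[in]), so log₁₀([out]/[in]) = -103.3 × 1 / 58.8 = -1.7568.
[out]/[in] = 10^(-1.7568) = 0.01751.
[in] = 2.56 / 0.01751 = 146.2 mmol/L.

150 mmol/L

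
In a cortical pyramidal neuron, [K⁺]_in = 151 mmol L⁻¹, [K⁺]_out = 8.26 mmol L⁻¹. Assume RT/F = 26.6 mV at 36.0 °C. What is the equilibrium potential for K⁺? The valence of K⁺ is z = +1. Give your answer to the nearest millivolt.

-77 mV

E = (26.6/z) · ln([K⁺]_out/[K⁺]_in) with z = +1.
= (26.6/1) · ln(8.26/151) = 26.60 · ln(0.0547)
= 26.60 · (-2.9059) = -77.30 mV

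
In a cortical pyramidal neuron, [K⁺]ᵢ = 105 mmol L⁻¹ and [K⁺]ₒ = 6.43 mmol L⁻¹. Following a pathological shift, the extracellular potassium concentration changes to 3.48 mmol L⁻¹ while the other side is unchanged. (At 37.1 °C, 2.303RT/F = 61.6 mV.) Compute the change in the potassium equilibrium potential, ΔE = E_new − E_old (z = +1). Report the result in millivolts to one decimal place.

-16.4 mV

E_old = (61.6/1)·log₁₀(6.43/105) = -74.72 mV
E_new = (61.6/1)·log₁₀(3.48/105) = -91.14 mV
ΔE = -91.14 − (-74.72) = -16.42 mV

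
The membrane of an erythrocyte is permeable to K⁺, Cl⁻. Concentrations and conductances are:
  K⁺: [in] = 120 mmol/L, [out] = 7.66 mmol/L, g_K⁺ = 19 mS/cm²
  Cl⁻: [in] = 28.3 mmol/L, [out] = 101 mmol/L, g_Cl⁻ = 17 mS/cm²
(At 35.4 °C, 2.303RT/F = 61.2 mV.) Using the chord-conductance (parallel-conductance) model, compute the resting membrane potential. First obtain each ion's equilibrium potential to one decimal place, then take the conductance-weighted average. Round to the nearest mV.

E_K⁺ = (61.2/1)·log₁₀(7.66/120) = -73.1 mV
E_Cl⁻ = (61.2/-1)·log₁₀(101/28.3) = -33.8 mV
Vm = (Σ gᵢEᵢ)/(Σ gᵢ) = (19·-73.1 + 17·-33.8) / (19 + 17)
= -1963.50 / 36 = -54.54 mV

-55 mV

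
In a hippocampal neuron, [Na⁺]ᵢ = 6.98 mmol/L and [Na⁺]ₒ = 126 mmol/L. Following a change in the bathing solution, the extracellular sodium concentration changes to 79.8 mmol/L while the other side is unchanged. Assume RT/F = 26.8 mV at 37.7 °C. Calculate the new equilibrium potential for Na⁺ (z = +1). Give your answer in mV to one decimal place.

After the shift: [Na⁺]_out = 79.8, [Na⁺]_in = 6.98 mmol/L.
E_new = (26.8/1)·ln(79.8/6.98) = 26.80 · (2.4365) = 65.30 mV

65.3 mV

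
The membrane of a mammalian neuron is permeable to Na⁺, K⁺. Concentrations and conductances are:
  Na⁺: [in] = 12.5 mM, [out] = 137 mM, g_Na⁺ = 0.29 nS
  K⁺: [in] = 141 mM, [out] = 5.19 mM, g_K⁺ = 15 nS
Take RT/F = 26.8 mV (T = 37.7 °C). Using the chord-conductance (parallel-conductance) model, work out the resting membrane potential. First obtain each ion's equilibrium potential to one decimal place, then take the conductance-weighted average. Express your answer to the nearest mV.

E_Na⁺ = (26.8/1)·ln(137/12.5) = 64.2 mV
E_K⁺ = (26.8/1)·ln(5.19/141) = -88.5 mV
Vm = (Σ gᵢEᵢ)/(Σ gᵢ) = (0.29·64.2 + 15·-88.5) / (0.29 + 15)
= -1308.88 / 15.29 = -85.60 mV

-86 mV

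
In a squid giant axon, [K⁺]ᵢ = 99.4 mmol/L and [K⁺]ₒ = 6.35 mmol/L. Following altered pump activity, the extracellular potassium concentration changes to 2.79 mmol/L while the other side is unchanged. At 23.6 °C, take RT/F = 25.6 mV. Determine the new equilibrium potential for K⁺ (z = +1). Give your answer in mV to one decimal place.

After the shift: [K⁺]_out = 2.79, [K⁺]_in = 99.4 mmol/L.
E_new = (25.6/1)·ln(2.79/99.4) = 25.60 · (-3.5731) = -91.47 mV

-91.5 mV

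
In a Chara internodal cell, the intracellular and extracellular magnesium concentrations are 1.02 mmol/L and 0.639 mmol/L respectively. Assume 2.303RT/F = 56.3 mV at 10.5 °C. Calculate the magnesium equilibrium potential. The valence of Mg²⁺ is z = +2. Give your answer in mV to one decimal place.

-5.7 mV

E = (56.3/z) · log₁₀([Mg²⁺]_out/[Mg²⁺]_in) with z = +2.
= (56.3/2) · log₁₀(0.639/1.02) = 28.15 · log₁₀(0.6265)
= 28.15 · (-0.2031) = -5.72 mV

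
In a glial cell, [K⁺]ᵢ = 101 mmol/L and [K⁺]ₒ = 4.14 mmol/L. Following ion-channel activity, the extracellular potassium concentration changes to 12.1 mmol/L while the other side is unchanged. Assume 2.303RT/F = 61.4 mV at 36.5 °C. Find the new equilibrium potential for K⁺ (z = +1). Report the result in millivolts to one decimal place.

After the shift: [K⁺]_out = 12.1, [K⁺]_in = 101 mmol/L.
E_new = (61.4/1)·log₁₀(12.1/101) = 61.40 · (-0.9215) = -56.58 mV

-56.6 mV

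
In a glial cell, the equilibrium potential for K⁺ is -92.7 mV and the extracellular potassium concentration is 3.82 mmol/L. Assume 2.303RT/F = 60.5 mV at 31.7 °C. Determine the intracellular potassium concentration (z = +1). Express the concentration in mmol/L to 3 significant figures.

130 mmol/L

Nernst: E = (60.5/1) · log₁₀([out]/[in]), so log₁₀([out]/[in]) = -92.7 × 1 / 60.5 = -1.5322.
[out]/[in] = 10^(-1.5322) = 0.02936.
[in] = 3.82 / 0.02936 = 130.1 mmol/L.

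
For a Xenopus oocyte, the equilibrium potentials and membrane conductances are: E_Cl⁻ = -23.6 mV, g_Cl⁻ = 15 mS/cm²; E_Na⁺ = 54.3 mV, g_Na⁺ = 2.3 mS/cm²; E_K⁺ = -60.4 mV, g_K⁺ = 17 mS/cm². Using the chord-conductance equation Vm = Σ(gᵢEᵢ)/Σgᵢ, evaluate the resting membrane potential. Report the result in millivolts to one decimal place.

Σ gᵢEᵢ = 15·(-23.6) + 2.3·(54.3) + 17·(-60.4) = -1255.91
Σ gᵢ = 15 + 2.3 + 17 = 34.3
Vm = -1255.91 / 34.3 = -36.62 mV

-36.6 mV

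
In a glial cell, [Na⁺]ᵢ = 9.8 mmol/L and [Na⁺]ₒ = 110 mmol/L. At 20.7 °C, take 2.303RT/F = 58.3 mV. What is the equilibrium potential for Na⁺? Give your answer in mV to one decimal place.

E = (58.3/z) · log₁₀([Na⁺]_out/[Na⁺]_in) with z = +1.
= (58.3/1) · log₁₀(110/9.8) = 58.30 · log₁₀(11.22)
= 58.30 · (1.0502) = 61.22 mV

61.2 mV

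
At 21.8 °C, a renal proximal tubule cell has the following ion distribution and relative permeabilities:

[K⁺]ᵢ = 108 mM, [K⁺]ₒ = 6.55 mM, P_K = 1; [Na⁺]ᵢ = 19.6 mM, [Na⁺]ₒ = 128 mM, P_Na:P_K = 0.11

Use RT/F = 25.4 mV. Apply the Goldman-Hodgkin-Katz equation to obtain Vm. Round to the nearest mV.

Vm = 25.4 · ln[(Σ P·[cation]ₒ + Σ P·[anion]ᵢ) / (Σ P·[cation]ᵢ + Σ P·[anion]ₒ)]
Numerator = 1×6.55 + 0.11×128 = 20.63
Denominator = 1×108 + 0.11×19.6 = 110.2
Vm = 25.4 · ln(0.18728) = 25.4 × (-1.6752) = -42.55 mV

-43 mV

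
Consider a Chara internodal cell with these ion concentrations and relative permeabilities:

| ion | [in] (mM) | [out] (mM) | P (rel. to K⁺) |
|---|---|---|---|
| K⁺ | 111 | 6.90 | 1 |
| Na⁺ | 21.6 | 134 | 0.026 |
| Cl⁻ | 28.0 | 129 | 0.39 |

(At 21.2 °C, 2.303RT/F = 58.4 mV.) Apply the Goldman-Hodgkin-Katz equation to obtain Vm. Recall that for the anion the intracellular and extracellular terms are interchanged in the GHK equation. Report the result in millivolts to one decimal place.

-51.4 mV

Vm = 58.4 · log₁₀[(Σ P·[cation]ₒ + Σ P·[anion]ᵢ) / (Σ P·[cation]ᵢ + Σ P·[anion]ₒ)]
Numerator = 1×6.90 + 0.026×134 + 0.39×28.0 = 21.3
Denominator = 1×111 + 0.026×21.6 + 0.39×129 = 161.9
Vm = 58.4 · log₁₀(0.13161) = 58.4 × (-0.8807) = -51.43 mV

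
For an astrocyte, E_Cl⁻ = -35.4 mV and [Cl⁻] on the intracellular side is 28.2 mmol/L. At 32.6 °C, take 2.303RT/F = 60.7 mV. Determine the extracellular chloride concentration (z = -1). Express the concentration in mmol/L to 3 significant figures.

108 mmol/L

Nernst: E = (60.7/-1) · log₁₀([out]/[in]), so log₁₀([out]/[in]) = -35.4 × -1 / 60.7 = 0.5832.
[out]/[in] = 10^(0.5832) = 3.83.
[out] = 3.83 × 28.2 = 108 mmol/L.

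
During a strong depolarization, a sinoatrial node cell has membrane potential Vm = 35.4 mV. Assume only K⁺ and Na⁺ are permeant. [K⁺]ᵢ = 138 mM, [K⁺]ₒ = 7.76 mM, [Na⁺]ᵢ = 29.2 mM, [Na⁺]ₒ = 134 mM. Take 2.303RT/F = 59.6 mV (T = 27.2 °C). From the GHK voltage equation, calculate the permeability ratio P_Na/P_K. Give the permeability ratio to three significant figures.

Let α = P_Na/P_K. GHK: Vm = 59.6·log₁₀[(Kₒ + α·Naₒ)/(Kᵢ + α·Naᵢ)].
10^(Vm/59.6) = 10^(35.4/59.6) = 3.9261
So 3.9261·(Kᵢ + α·Naᵢ) = Kₒ + α·Naₒ → α = (3.9261·138.0 − 7.76) / (134.0 − 3.9261·29.2)
α = (541.8 − 7.76) / (134.0 − 114.6) = 534/19.36 = 27.59

27.6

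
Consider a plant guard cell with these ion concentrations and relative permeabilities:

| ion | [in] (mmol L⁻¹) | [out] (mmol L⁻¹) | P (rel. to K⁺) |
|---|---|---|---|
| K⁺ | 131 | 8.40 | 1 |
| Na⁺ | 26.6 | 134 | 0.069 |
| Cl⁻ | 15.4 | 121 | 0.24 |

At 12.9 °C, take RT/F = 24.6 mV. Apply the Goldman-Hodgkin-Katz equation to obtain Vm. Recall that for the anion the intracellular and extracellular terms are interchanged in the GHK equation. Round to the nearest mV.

Vm = 24.6 · ln[(Σ P·[cation]ₒ + Σ P·[anion]ᵢ) / (Σ P·[cation]ᵢ + Σ P·[anion]ₒ)]
Numerator = 1×8.40 + 0.069×134 + 0.24×15.4 = 21.34
Denominator = 1×131 + 0.069×26.6 + 0.24×121 = 161.9
Vm = 24.6 · ln(0.13184) = 24.6 × (-2.0261) = -49.84 mV

-50 mV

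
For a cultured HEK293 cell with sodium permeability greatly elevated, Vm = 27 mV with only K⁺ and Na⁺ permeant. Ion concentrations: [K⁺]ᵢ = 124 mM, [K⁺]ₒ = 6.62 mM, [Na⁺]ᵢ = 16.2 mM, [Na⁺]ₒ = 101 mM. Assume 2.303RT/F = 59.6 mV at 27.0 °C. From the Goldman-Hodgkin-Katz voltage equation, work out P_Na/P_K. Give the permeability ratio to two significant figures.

Let α = P_Na/P_K. GHK: Vm = 59.6·log₁₀[(Kₒ + α·Naₒ)/(Kᵢ + α·Naᵢ)].
10^(Vm/59.6) = 10^(27.0/59.6) = 2.8381
So 2.8381·(Kᵢ + α·Naᵢ) = Kₒ + α·Naₒ → α = (2.8381·124.0 − 6.62) / (101.0 − 2.8381·16.2)
α = (351.9 − 6.62) / (101.0 − 45.98) = 345.3/55.02 = 6.275

6.3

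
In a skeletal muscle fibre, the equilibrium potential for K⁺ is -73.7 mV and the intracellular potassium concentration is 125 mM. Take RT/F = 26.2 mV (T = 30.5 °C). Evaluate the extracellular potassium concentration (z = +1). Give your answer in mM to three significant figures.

Nernst: E = (26.2/1) · ln([out]/[in]), so ln([out]/[in]) = -73.7 × 1 / 26.2 = -2.8130.
[out]/[in] = e^(-2.8130) = 0.06003.
[out] = 0.06003 × 125 = 7.503 mM.

7.50 mM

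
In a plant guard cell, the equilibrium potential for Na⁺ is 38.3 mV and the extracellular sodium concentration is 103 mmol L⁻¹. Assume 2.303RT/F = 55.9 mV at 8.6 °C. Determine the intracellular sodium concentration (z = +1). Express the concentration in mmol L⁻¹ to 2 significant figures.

21 mmol L⁻¹

Nernst: E = (55.9/1) · log₁₀([out]/[in]), so log₁₀([out]/[in]) = 38.3 × 1 / 55.9 = 0.6852.
[out]/[in] = 10^(0.6852) = 4.843.
[in] = 103 / 4.843 = 21.27 mmol L⁻¹.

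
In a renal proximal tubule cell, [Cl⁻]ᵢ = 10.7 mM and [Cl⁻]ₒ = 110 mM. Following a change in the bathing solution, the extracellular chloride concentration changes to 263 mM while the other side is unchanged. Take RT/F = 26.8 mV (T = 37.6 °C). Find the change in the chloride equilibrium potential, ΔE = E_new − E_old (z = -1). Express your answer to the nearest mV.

E_old = (26.8/-1)·ln(110/10.7) = -62.45 mV
E_new = (26.8/-1)·ln(263/10.7) = -85.81 mV
ΔE = -85.81 − (-62.45) = -23.36 mV

-23 mV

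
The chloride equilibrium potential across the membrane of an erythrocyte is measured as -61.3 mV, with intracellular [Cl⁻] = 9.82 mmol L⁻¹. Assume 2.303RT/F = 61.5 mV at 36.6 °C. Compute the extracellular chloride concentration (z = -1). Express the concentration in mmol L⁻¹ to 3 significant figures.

Nernst: E = (61.5/-1) · log₁₀([out]/[in]), so log₁₀([out]/[in]) = -61.3 × -1 / 61.5 = 0.9967.
[out]/[in] = 10^(0.9967) = 9.925.
[out] = 9.925 × 9.82 = 97.47 mmol L⁻¹.

97.5 mmol L⁻¹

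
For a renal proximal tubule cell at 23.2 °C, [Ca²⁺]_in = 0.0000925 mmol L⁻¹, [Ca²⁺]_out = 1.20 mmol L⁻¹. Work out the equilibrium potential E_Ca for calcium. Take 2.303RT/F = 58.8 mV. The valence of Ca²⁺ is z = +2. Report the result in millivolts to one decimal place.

120.9 mV

E = (58.8/z) · log₁₀([Ca²⁺]_out/[Ca²⁺]_in) with z = +2.
= (58.8/2) · log₁₀(1.20/0.0000925) = 29.40 · log₁₀(1.297e+04)
= 29.40 · (4.1130) = 120.92 mV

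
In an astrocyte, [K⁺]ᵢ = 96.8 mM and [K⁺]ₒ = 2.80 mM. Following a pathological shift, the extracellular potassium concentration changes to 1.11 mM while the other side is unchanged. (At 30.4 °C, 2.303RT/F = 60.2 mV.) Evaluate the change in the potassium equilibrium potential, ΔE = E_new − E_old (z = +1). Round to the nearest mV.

E_old = (60.2/1)·log₁₀(2.80/96.8) = -92.63 mV
E_new = (60.2/1)·log₁₀(1.11/96.8) = -116.82 mV
ΔE = -116.82 − (-92.63) = -24.19 mV

-24 mV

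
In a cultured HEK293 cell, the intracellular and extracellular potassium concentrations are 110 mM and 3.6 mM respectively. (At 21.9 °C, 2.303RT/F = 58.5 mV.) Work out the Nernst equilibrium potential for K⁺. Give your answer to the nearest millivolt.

E = (58.5/z) · log₁₀([K⁺]_out/[K⁺]_in) with z = +1.
= (58.5/1) · log₁₀(3.6/110) = 58.50 · log₁₀(0.03273)
= 58.50 · (-1.4851) = -86.88 mV

-87 mV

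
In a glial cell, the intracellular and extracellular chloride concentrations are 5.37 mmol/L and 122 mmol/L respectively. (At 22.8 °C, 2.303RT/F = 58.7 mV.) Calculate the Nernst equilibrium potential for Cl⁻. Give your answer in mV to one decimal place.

E = (58.7/z) · log₁₀([Cl⁻]_out/[Cl⁻]_in) with z = -1.
For an anion, dividing by z = -1 reverses the sign.
= (58.7/-1) · log₁₀(122/5.37) = -58.70 · log₁₀(22.72)
= -58.70 · (1.3564) = -79.62 mV

-79.6 mV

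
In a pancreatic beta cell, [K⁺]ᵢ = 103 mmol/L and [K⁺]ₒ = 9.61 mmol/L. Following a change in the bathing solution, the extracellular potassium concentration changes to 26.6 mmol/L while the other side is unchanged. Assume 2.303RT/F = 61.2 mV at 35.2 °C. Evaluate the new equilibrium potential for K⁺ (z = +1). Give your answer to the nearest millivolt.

-36 mV

After the shift: [K⁺]_out = 26.6, [K⁺]_in = 103 mmol/L.
E_new = (61.2/1)·log₁₀(26.6/103) = 61.20 · (-0.5880) = -35.98 mV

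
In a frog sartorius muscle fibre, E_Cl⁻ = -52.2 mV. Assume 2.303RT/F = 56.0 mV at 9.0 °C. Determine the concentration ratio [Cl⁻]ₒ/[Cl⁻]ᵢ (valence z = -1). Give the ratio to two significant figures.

log₁₀([out]/[in]) = E·z/(56.0) = -52.2 × -1 / 56.0 = 0.9321
[out]/[in] = 10^(0.9321) = 8.553

8.6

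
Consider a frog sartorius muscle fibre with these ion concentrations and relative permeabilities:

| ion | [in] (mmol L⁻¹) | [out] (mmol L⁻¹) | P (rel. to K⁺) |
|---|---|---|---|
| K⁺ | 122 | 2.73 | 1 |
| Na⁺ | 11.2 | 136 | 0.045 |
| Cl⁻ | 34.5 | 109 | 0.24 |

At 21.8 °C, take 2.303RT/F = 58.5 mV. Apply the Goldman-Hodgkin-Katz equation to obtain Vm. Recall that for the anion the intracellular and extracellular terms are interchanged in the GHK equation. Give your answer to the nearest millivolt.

-55 mV

Vm = 58.5 · log₁₀[(Σ P·[cation]ₒ + Σ P·[anion]ᵢ) / (Σ P·[cation]ᵢ + Σ P·[anion]ₒ)]
Numerator = 1×2.73 + 0.045×136 + 0.24×34.5 = 17.13
Denominator = 1×122 + 0.045×11.2 + 0.24×109 = 148.7
Vm = 58.5 · log₁₀(0.11523) = 58.5 × (-0.9384) = -54.90 mV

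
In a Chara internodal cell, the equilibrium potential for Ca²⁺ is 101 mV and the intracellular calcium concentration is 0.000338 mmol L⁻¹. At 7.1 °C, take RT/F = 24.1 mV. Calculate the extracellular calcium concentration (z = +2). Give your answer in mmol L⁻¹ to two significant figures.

Nernst: E = (24.1/2) · ln([out]/[in]), so ln([out]/[in]) = 101.0 × 2 / 24.1 = 8.3817.
[out]/[in] = e^(8.3817) = 4367.
[out] = 4367 × 0.000338 = 1.476 mmol L⁻¹.

1.5 mmol L⁻¹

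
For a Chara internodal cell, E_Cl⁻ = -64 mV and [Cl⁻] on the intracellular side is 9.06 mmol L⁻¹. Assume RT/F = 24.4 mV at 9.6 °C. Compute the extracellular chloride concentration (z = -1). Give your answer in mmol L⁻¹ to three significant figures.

125 mmol L⁻¹

Nernst: E = (24.4/-1) · ln([out]/[in]), so ln([out]/[in]) = -64.0 × -1 / 24.4 = 2.6230.
[out]/[in] = e^(2.6230) = 13.78.
[out] = 13.78 × 9.06 = 124.8 mmol L⁻¹.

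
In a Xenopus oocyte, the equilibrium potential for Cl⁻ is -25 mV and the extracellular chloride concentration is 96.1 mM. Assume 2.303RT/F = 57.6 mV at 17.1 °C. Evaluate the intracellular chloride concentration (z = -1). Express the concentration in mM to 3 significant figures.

Nernst: E = (57.6/-1) · log₁₀([out]/[in]), so log₁₀([out]/[in]) = -25.0 × -1 / 57.6 = 0.4340.
[out]/[in] = 10^(0.4340) = 2.717.
[in] = 96.1 / 2.717 = 35.37 mM.

35.4 mM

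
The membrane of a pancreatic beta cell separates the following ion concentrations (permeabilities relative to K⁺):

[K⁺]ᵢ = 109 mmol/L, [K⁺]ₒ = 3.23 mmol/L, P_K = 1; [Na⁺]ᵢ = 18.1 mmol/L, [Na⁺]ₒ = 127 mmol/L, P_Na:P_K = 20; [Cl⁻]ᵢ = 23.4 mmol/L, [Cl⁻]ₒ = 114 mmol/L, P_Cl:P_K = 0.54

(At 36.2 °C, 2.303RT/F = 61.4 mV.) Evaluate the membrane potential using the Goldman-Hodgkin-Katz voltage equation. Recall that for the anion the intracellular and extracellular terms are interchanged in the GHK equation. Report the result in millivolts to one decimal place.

41.8 mV

Vm = 61.4 · log₁₀[(Σ P·[cation]ₒ + Σ P·[anion]ᵢ) / (Σ P·[cation]ᵢ + Σ P·[anion]ₒ)]
Numerator = 1×3.23 + 20×127 + 0.54×23.4 = 2556
Denominator = 1×109 + 20×18.1 + 0.54×114 = 532.6
Vm = 61.4 · log₁₀(4.7992) = 61.4 × (0.6812) = 41.82 mV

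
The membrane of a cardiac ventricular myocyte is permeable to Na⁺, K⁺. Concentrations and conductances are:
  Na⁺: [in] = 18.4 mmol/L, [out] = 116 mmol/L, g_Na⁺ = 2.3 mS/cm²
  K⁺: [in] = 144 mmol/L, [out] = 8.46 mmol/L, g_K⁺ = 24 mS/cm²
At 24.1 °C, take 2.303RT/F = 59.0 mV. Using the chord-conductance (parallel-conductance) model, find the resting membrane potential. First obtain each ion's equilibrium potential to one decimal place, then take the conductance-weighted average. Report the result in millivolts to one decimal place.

E_Na⁺ = (59.0/1)·log₁₀(116/18.4) = 47.2 mV
E_K⁺ = (59.0/1)·log₁₀(8.46/144) = -72.6 mV
Vm = (Σ gᵢEᵢ)/(Σ gᵢ) = (2.3·47.2 + 24·-72.6) / (2.3 + 24)
= -1633.84 / 26.3 = -62.12 mV

-62.1 mV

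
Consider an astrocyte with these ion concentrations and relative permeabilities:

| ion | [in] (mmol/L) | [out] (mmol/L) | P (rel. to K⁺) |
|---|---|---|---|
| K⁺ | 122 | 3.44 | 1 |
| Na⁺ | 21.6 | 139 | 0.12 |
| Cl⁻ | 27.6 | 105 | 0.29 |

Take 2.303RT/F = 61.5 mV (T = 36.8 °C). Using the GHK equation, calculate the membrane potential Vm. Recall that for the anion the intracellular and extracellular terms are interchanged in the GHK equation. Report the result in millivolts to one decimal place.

Vm = 61.5 · log₁₀[(Σ P·[cation]ₒ + Σ P·[anion]ᵢ) / (Σ P·[cation]ᵢ + Σ P·[anion]ₒ)]
Numerator = 1×3.44 + 0.12×139 + 0.29×27.6 = 28.12
Denominator = 1×122 + 0.12×21.6 + 0.29×105 = 155
Vm = 61.5 · log₁₀(0.1814) = 61.5 × (-0.7414) = -45.59 mV

-45.6 mV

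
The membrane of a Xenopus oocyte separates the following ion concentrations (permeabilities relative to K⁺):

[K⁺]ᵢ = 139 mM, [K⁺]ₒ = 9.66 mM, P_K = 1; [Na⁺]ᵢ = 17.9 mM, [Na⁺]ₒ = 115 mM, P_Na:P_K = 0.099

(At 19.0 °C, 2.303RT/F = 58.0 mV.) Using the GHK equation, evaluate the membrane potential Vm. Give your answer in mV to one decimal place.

Vm = 58.0 · log₁₀[(Σ P·[cation]ₒ + Σ P·[anion]ᵢ) / (Σ P·[cation]ᵢ + Σ P·[anion]ₒ)]
Numerator = 1×9.66 + 0.099×115 = 21.05
Denominator = 1×139 + 0.099×17.9 = 140.8
Vm = 58.0 · log₁₀(0.1495) = 58.0 × (-0.8254) = -47.87 mV

-47.9 mV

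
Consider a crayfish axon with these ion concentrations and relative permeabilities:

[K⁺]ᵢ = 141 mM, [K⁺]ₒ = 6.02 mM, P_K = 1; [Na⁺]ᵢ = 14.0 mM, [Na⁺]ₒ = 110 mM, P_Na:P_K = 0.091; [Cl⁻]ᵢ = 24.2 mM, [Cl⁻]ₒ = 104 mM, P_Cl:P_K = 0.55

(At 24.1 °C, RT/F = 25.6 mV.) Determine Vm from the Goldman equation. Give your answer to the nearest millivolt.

-49 mV

Vm = 25.6 · ln[(Σ P·[cation]ₒ + Σ P·[anion]ᵢ) / (Σ P·[cation]ᵢ + Σ P·[anion]ₒ)]
Numerator = 1×6.02 + 0.091×110 + 0.55×24.2 = 29.34
Denominator = 1×141 + 0.091×14.0 + 0.55×104 = 199.5
Vm = 25.6 · ln(0.14709) = 25.6 × (-1.9167) = -49.07 mV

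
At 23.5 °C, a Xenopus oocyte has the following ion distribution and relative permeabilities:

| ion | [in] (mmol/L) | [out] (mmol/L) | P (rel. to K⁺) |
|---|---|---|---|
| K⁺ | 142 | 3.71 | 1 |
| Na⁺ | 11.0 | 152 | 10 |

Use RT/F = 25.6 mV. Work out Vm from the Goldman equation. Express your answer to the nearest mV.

46 mV

Vm = 25.6 · ln[(Σ P·[cation]ₒ + Σ P·[anion]ᵢ) / (Σ P·[cation]ᵢ + Σ P·[anion]ₒ)]
Numerator = 1×3.71 + 10×152 = 1524
Denominator = 1×142 + 10×11.0 = 252
Vm = 25.6 · ln(6.0465) = 25.6 × (1.7995) = 46.07 mV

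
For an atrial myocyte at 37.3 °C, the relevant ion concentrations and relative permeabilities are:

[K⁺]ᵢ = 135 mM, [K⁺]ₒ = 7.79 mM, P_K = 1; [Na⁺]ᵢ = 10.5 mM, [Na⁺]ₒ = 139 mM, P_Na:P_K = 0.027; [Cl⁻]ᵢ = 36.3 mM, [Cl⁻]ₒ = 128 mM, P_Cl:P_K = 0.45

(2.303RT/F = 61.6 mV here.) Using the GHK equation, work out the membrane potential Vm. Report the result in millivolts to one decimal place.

-51.7 mV

Vm = 61.6 · log₁₀[(Σ P·[cation]ₒ + Σ P·[anion]ᵢ) / (Σ P·[cation]ᵢ + Σ P·[anion]ₒ)]
Numerator = 1×7.79 + 0.027×139 + 0.45×36.3 = 27.88
Denominator = 1×135 + 0.027×10.5 + 0.45×128 = 192.9
Vm = 61.6 · log₁₀(0.14453) = 61.6 × (-0.8400) = -51.75 mV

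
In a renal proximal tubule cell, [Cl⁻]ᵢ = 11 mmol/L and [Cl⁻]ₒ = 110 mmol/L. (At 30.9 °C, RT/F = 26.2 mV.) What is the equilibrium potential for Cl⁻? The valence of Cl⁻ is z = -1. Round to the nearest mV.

E = (26.2/z) · ln([Cl⁻]_out/[Cl⁻]_in) with z = -1.
For an anion, dividing by z = -1 reverses the sign.
= (26.2/-1) · ln(110/11) = -26.20 · ln(10)
= -26.20 · (2.3026) = -60.33 mV

-60 mV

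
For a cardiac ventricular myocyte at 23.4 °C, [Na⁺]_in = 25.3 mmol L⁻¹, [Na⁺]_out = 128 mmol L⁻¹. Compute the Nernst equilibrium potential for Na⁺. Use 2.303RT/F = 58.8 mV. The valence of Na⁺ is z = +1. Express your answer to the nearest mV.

41 mV

E = (58.8/z) · log₁₀([Na⁺]_out/[Na⁺]_in) with z = +1.
= (58.8/1) · log₁₀(128/25.3) = 58.80 · log₁₀(5.059)
= 58.80 · (0.7041) = 41.40 mV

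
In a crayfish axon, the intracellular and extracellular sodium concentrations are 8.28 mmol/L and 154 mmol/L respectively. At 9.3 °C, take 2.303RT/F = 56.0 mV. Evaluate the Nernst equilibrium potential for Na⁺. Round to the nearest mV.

71 mV

E = (56.0/z) · log₁₀([Na⁺]_out/[Na⁺]_in) with z = +1.
= (56.0/1) · log₁₀(154/8.28) = 56.00 · log₁₀(18.6)
= 56.00 · (1.2695) = 71.09 mV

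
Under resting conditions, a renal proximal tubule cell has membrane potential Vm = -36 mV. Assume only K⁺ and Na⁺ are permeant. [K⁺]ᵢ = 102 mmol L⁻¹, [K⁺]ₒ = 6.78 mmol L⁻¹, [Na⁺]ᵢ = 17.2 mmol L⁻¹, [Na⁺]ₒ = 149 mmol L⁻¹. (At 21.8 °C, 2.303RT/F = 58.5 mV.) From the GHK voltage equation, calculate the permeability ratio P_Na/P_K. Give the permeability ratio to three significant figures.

Let α = P_Na/P_K. GHK: Vm = 58.5·log₁₀[(Kₒ + α·Naₒ)/(Kᵢ + α·Naᵢ)].
10^(Vm/58.5) = 10^(-36.0/58.5) = 0.24245
So 0.24245·(Kᵢ + α·Naᵢ) = Kₒ + α·Naₒ → α = (0.24245·102.0 − 6.78) / (149.0 − 0.24245·17.2)
α = (24.73 − 6.78) / (149.0 − 4.17) = 17.95/144.8 = 0.1239

0.124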